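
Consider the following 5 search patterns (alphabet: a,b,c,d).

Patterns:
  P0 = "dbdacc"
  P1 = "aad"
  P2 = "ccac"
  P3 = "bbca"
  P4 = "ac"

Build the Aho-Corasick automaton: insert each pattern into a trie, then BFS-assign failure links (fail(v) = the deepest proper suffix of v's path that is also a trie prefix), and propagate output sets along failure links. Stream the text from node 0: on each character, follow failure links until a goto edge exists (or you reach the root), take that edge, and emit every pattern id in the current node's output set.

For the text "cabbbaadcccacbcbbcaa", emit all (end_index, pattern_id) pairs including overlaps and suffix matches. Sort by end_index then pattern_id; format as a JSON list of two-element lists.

Build:
Trie (insert patterns):
  0='ε' goto a→7 b→14 c→10 d→1
  1='d' goto b→2
  2='db' goto d→3
  3='dbd' goto a→4
  4='dbda' goto c→5
  5='dbdac' goto c→6
  6='dbdacc' goto ·  [P0 ends]
  7='a' goto a→8 c→18
  8='aa' goto d→9
  9='aad' goto ·  [P1 ends]
  10='c' goto c→11
  11='cc' goto a→12
  12='cca' goto c→13
  13='ccac' goto ·  [P2 ends]
  14='b' goto b→15
  15='bb' goto c→16
  16='bbc' goto a→17
  17='bbca' goto ·  [P3 ends]
  18='ac' goto ·  [P4 ends]

Failure links (BFS by depth):
  n1('d'): parent n0 fail=0; on 'd' 0 → fail=0;  out ∅∪∅=∅
  n7('a'): parent n0 fail=0; on 'a' 0 → fail=0;  out ∅∪∅=∅
  n10('c'): parent n0 fail=0; on 'c' 0 → fail=0;  out ∅∪∅=∅
  n14('b'): parent n0 fail=0; on 'b' 0 → fail=0;  out ∅∪∅=∅
  n2('db'): parent n1 fail=0; on 'b' 0 → fail=14;  out ∅∪∅=∅
  n8('aa'): parent n7 fail=0; on 'a' 0 → fail=7;  out ∅∪∅=∅
  n11('cc'): parent n10 fail=0; on 'c' 0 → fail=10;  out ∅∪∅=∅
  n15('bb'): parent n14 fail=0; on 'b' 0 → fail=14;  out ∅∪∅=∅
  n18('ac'): parent n7 fail=0; on 'c' 0 → fail=10;  out {4}∪∅={4}
  n3('dbd'): parent n2 fail=14; on 'd' 14→0 → fail=1;  out ∅∪∅=∅
  n9('aad'): parent n8 fail=7; on 'd' 7→0 → fail=1;  out {1}∪∅={1}
  n12('cca'): parent n11 fail=10; on 'a' 10→0 → fail=7;  out ∅∪∅=∅
  n16('bbc'): parent n15 fail=14; on 'c' 14→0 → fail=10;  out ∅∪∅=∅
  n4('dbda'): parent n3 fail=1; on 'a' 1→0 → fail=7;  out ∅∪∅=∅
  n13('ccac'): parent n12 fail=7; on 'c' 7 → fail=18;  out {2}∪{4}={2,4}
  n17('bbca'): parent n16 fail=10; on 'a' 10→0 → fail=7;  out {3}∪∅={3}
  n5('dbdac'): parent n4 fail=7; on 'c' 7 → fail=18;  out ∅∪{4}={4}
  n6('dbdacc'): parent n5 fail=18; on 'c' 18→10 → fail=11;  out {0}∪∅={0}

Scan:
[0] read 'c'  n0⇒n10
[1] read 'a'  n10⇒n7 (fail-walked)
[2] read 'b'  n7⇒n14 (fail-walked)
[3] read 'b'  n14⇒n15
[4] read 'b'  n15⇒n15 (fail-walked)
[5] read 'a'  n15⇒n7 (fail-walked)
[6] read 'a'  n7⇒n8
[7] read 'd'  n8⇒n9  ** P1@[5:7]
[8] read 'c'  n9⇒n10 (fail-walked)
[9] read 'c'  n10⇒n11
[10] read 'c'  n11⇒n11 (fail-walked)
[11] read 'a'  n11⇒n12
[12] read 'c'  n12⇒n13  ** P2@[9:12],P4@[11:12]
[13] read 'b'  n13⇒n14 (fail-walked)
[14] read 'c'  n14⇒n10 (fail-walked)
[15] read 'b'  n10⇒n14 (fail-walked)
[16] read 'b'  n14⇒n15
[17] read 'c'  n15⇒n16
[18] read 'a'  n16⇒n17  ** P3@[15:18]
[19] read 'a'  n17⇒n8 (fail-walked)

Matches: [[7,1],[12,2],[12,4],[18,3]]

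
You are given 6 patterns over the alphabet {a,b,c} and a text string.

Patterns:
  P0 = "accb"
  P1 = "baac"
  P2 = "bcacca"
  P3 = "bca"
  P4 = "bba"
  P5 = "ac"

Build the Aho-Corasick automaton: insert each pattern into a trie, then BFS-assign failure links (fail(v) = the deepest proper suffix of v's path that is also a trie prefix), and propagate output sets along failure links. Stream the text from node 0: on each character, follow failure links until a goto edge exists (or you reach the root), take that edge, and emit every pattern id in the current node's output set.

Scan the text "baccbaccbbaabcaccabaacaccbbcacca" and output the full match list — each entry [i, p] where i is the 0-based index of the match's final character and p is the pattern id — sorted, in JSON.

Build automaton:
Trie (insert patterns):
  0='ε' goto a→1 b→5
  1='a' goto c→2
  2='ac' goto c→3  ←P5
  3='acc' goto b→4
  4='accb' goto ·  ←P0
  5='b' goto a→6 b→14 c→9
  6='ba' goto a→7
  7='baa' goto c→8
  8='baac' goto ·  ←P1
  9='bc' goto a→10
  10='bca' goto c→11  ←P3
  11='bcac' goto c→12
  12='bcacc' goto a→13
  13='bcacca' goto ·  ←P2
  14='bb' goto a→15
  15='bba' goto ·  ←P4

Failure links (BFS by depth):
  fail(1) 'a': from fail(0)=0 chase 'a': 0 ⇒ 0;  out=∅∪out(0)=∅
  fail(5) 'b': from fail(0)=0 chase 'b': 0 ⇒ 0;  out=∅∪out(0)=∅
  fail(2) 'ac': from fail(1)=0 chase 'c': 0 ⇒ 0;  out={5}∪out(0)={5}
  fail(6) 'ba': from fail(5)=0 chase 'a': 0 ⇒ 1;  out=∅∪out(1)=∅
  fail(9) 'bc': from fail(5)=0 chase 'c': 0 ⇒ 0;  out=∅∪out(0)=∅
  fail(14) 'bb': from fail(5)=0 chase 'b': 0 ⇒ 5;  out=∅∪out(5)=∅
  fail(3) 'acc': from fail(2)=0 chase 'c': 0 ⇒ 0;  out=∅∪out(0)=∅
  fail(7) 'baa': from fail(6)=1 chase 'a': 1→0 ⇒ 1;  out=∅∪out(1)=∅
  fail(10) 'bca': from fail(9)=0 chase 'a': 0 ⇒ 1;  out={3}∪out(1)={3}
  fail(15) 'bba': from fail(14)=5 chase 'a': 5 ⇒ 6;  out={4}∪out(6)={4}
  fail(4) 'accb': from fail(3)=0 chase 'b': 0 ⇒ 5;  out={0}∪out(5)={0}
  fail(8) 'baac': from fail(7)=1 chase 'c': 1 ⇒ 2;  out={1}∪out(2)={1,5}
  fail(11) 'bcac': from fail(10)=1 chase 'c': 1 ⇒ 2;  out=∅∪out(2)={5}
  fail(12) 'bcacc': from fail(11)=2 chase 'c': 2 ⇒ 3;  out=∅∪out(3)=∅
  fail(13) 'bcacca': from fail(12)=3 chase 'a': 3→0 ⇒ 1;  out={2}∪out(1)={2}

Scan:
[0] read 'b'  n0⇒n5
[1] read 'a'  n5⇒n6
[2] read 'c'  n6⇒n2 (via fail)  ** P5@[1:2]
[3] read 'c'  n2⇒n3
[4] read 'b'  n3⇒n4  ** P0@[1:4]
[5] read 'a'  n4⇒n6 (via fail)
[6] read 'c'  n6⇒n2 (via fail)  ** P5@[5:6]
[7] read 'c'  n2⇒n3
[8] read 'b'  n3⇒n4  ** P0@[5:8]
[9] read 'b'  n4⇒n14 (via fail)
[10] read 'a'  n14⇒n15  ** P4@[8:10]
[11] read 'a'  n15⇒n7 (via fail)
[12] read 'b'  n7⇒n5 (via fail)
[13] read 'c'  n5⇒n9
[14] read 'a'  n9⇒n10  ** P3@[12:14]
[15] read 'c'  n10⇒n11  ** P5@[14:15]
[16] read 'c'  n11⇒n12
[17] read 'a'  n12⇒n13  ** P2@[12:17]
[18] read 'b'  n13⇒n5 (via fail)
[19] read 'a'  n5⇒n6
[20] read 'a'  n6⇒n7
[21] read 'c'  n7⇒n8  ** P1@[18:21],P5@[20:21]
[22] read 'a'  n8⇒n1 (via fail)
[23] read 'c'  n1⇒n2  ** P5@[22:23]
[24] read 'c'  n2⇒n3
[25] read 'b'  n3⇒n4  ** P0@[22:25]
[26] read 'b'  n4⇒n14 (via fail)
[27] read 'c'  n14⇒n9 (via fail)
[28] read 'a'  n9⇒n10  ** P3@[26:28]
[29] read 'c'  n10⇒n11  ** P5@[28:29]
[30] read 'c'  n11⇒n12
[31] read 'a'  n12⇒n13  ** P2@[26:31]

All matches (sorted): [[2,5],[4,0],[6,5],[8,0],[10,4],[14,3],[15,5],[17,2],[21,1],[21,5],[23,5],[25,0],[28,3],[29,5],[31,2]]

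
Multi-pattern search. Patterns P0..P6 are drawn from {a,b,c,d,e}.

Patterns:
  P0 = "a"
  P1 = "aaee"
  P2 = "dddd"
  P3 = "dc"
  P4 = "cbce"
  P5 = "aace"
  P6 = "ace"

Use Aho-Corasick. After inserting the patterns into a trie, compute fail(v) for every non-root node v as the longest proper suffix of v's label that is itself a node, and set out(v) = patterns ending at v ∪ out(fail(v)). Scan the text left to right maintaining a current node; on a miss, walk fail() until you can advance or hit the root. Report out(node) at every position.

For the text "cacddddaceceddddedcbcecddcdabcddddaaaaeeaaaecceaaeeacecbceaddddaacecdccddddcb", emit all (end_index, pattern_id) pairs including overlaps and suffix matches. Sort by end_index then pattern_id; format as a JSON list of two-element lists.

Build:
Trie nodes:
  0='ε' goto a→1 c→10 d→5
  1='a' goto a→2 c→16  [P0 ends]
  2='aa' goto c→14 e→3
  3='aae' goto e→4
  4='aaee' goto ·  [P1 ends]
  5='d' goto c→9 d→6
  6='dd' goto d→7
  7='ddd' goto d→8
  8='dddd' goto ·  [P2 ends]
  9='dc' goto ·  [P3 ends]
  10='c' goto b→11
  11='cb' goto c→12
  12='cbc' goto e→13
  13='cbce' goto ·  [P4 ends]
  14='aac' goto e→15
  15='aace' goto ·  [P5 ends]
  16='ac' goto e→17
  17='ace' goto ·  [P6 ends]

Failure links (BFS by depth):
  fail(1) 'a': from fail(0)=0 chase 'a': 0 ⇒ 0;  out={0}∪out(0)={0}
  fail(5) 'd': from fail(0)=0 chase 'd': 0 ⇒ 0;  out=∅∪out(0)=∅
  fail(10) 'c': from fail(0)=0 chase 'c': 0 ⇒ 0;  out=∅∪out(0)=∅
  fail(2) 'aa': from fail(1)=0 chase 'a': 0 ⇒ 1;  out=∅∪out(1)={0}
  fail(6) 'dd': from fail(5)=0 chase 'd': 0 ⇒ 5;  out=∅∪out(5)=∅
  fail(9) 'dc': from fail(5)=0 chase 'c': 0 ⇒ 10;  out={3}∪out(10)={3}
  fail(11) 'cb': from fail(10)=0 chase 'b': 0 ⇒ 0;  out=∅∪out(0)=∅
  fail(16) 'ac': from fail(1)=0 chase 'c': 0 ⇒ 10;  out=∅∪out(10)=∅
  fail(3) 'aae': from fail(2)=1 chase 'e': 1→0 ⇒ 0;  out=∅∪out(0)=∅
  fail(7) 'ddd': from fail(6)=5 chase 'd': 5 ⇒ 6;  out=∅∪out(6)=∅
  fail(12) 'cbc': from fail(11)=0 chase 'c': 0 ⇒ 10;  out=∅∪out(10)=∅
  fail(14) 'aac': from fail(2)=1 chase 'c': 1 ⇒ 16;  out=∅∪out(16)=∅
  fail(17) 'ace': from fail(16)=10 chase 'e': 10→0 ⇒ 0;  out={6}∪out(0)={6}
  fail(4) 'aaee': from fail(3)=0 chase 'e': 0 ⇒ 0;  out={1}∪out(0)={1}
  fail(8) 'dddd': from fail(7)=6 chase 'd': 6 ⇒ 7;  out={2}∪out(7)={2}
  fail(13) 'cbce': from fail(12)=10 chase 'e': 10→0 ⇒ 0;  out={4}∪out(0)={4}
  fail(15) 'aace': from fail(14)=16 chase 'e': 16 ⇒ 17;  out={5}∪out(17)={5,6}

Scan:
pos 0 'c': at 10
pos 1 'a': at 1 ·f  emit P0@[1:1]
pos 2 'c': at 16
pos 3 'd': at 5 ·f
pos 4 'd': at 6
pos 5 'd': at 7
pos 6 'd': at 8  emit P2@[3:6]
pos 7 'a': at 1 ·f  emit P0@[7:7]
pos 8 'c': at 16
pos 9 'e': at 17  emit P6@[7:9]
pos 10 'c': at 10 ·f
pos 11 'e': at 0 ·f
pos 12 'd': at 5
pos 13 'd': at 6
pos 14 'd': at 7
pos 15 'd': at 8  emit P2@[12:15]
pos 16 'e': at 0 ·f
pos 17 'd': at 5
pos 18 'c': at 9  emit P3@[17:18]
pos 19 'b': at 11 ·f
pos 20 'c': at 12
pos 21 'e': at 13  emit P4@[18:21]
pos 22 'c': at 10 ·f
pos 23 'd': at 5 ·f
pos 24 'd': at 6
pos 25 'c': at 9 ·f  emit P3@[24:25]
pos 26 'd': at 5 ·f
pos 27 'a': at 1 ·f  emit P0@[27:27]
pos 28 'b': at 0 ·f
pos 29 'c': at 10
pos 30 'd': at 5 ·f
pos 31 'd': at 6
pos 32 'd': at 7
pos 33 'd': at 8  emit P2@[30:33]
pos 34 'a': at 1 ·f  emit P0@[34:34]
pos 35 'a': at 2  emit P0@[35:35]
pos 36 'a': at 2 ·f  emit P0@[36:36]
pos 37 'a': at 2 ·f  emit P0@[37:37]
pos 38 'e': at 3
pos 39 'e': at 4  emit P1@[36:39]
pos 40 'a': at 1 ·f  emit P0@[40:40]
pos 41 'a': at 2  emit P0@[41:41]
pos 42 'a': at 2 ·f  emit P0@[42:42]
pos 43 'e': at 3
pos 44 'c': at 10 ·f
pos 45 'c': at 10 ·f
pos 46 'e': at 0 ·f
pos 47 'a': at 1  emit P0@[47:47]
pos 48 'a': at 2  emit P0@[48:48]
pos 49 'e': at 3
pos 50 'e': at 4  emit P1@[47:50]
pos 51 'a': at 1 ·f  emit P0@[51:51]
pos 52 'c': at 16
pos 53 'e': at 17  emit P6@[51:53]
pos 54 'c': at 10 ·f
pos 55 'b': at 11
pos 56 'c': at 12
pos 57 'e': at 13  emit P4@[54:57]
pos 58 'a': at 1 ·f  emit P0@[58:58]
pos 59 'd': at 5 ·f
pos 60 'd': at 6
pos 61 'd': at 7
pos 62 'd': at 8  emit P2@[59:62]
pos 63 'a': at 1 ·f  emit P0@[63:63]
pos 64 'a': at 2  emit P0@[64:64]
pos 65 'c': at 14
pos 66 'e': at 15  emit P5@[63:66],P6@[64:66]
pos 67 'c': at 10 ·f
pos 68 'd': at 5 ·f
pos 69 'c': at 9  emit P3@[68:69]
pos 70 'c': at 10 ·f
pos 71 'd': at 5 ·f
pos 72 'd': at 6
pos 73 'd': at 7
pos 74 'd': at 8  emit P2@[71:74]
pos 75 'c': at 9 ·f  emit P3@[74:75]
pos 76 'b': at 11 ·f

All matches (sorted): [[1,0],[6,2],[7,0],[9,6],[15,2],[18,3],[21,4],[25,3],[27,0],[33,2],[34,0],[35,0],[36,0],[37,0],[39,1],[40,0],[41,0],[42,0],[47,0],[48,0],[50,1],[51,0],[53,6],[57,4],[58,0],[62,2],[63,0],[64,0],[66,5],[66,6],[69,3],[74,2],[75,3]]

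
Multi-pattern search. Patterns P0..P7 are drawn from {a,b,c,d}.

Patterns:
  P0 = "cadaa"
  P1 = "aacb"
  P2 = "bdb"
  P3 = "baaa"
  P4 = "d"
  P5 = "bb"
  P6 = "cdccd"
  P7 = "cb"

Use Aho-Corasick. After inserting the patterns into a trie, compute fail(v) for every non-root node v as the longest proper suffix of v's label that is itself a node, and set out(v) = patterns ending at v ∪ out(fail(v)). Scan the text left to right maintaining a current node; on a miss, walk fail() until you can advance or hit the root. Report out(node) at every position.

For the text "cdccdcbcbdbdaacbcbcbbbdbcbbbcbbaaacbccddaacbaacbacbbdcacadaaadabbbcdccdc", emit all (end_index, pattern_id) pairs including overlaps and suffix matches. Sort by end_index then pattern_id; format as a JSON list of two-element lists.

Build automaton:
Trie nodes:
  0='ε' goto a→6 b→10 c→1 d→16
  1='c' goto a→2 b→22 d→18
  2='ca' goto d→3
  3='cad' goto a→4
  4='cada' goto a→5
  5='cadaa' goto ·  ←P0
  6='a' goto a→7
  7='aa' goto c→8
  8='aac' goto b→9
  9='aacb' goto ·  ←P1
  10='b' goto a→13 b→17 d→11
  11='bd' goto b→12
  12='bdb' goto ·  ←P2
  13='ba' goto a→14
  14='baa' goto a→15
  15='baaa' goto ·  ←P3
  16='d' goto ·  ←P4
  17='bb' goto ·  ←P5
  18='cd' goto c→19
  19='cdc' goto c→20
  20='cdcc' goto d→21
  21='cdccd' goto ·  ←P6
  22='cb' goto ·  ←P7

BFS fail/out derivation:
  n1('c'): parent n0 fail=0; on 'c' 0 → fail=0;  out ∅∪∅=∅
  n6('a'): parent n0 fail=0; on 'a' 0 → fail=0;  out ∅∪∅=∅
  n10('b'): parent n0 fail=0; on 'b' 0 → fail=0;  out ∅∪∅=∅
  n16('d'): parent n0 fail=0; on 'd' 0 → fail=0;  out {4}∪∅={4}
  n2('ca'): parent n1 fail=0; on 'a' 0 → fail=6;  out ∅∪∅=∅
  n7('aa'): parent n6 fail=0; on 'a' 0 → fail=6;  out ∅∪∅=∅
  n11('bd'): parent n10 fail=0; on 'd' 0 → fail=16;  out ∅∪{4}={4}
  n13('ba'): parent n10 fail=0; on 'a' 0 → fail=6;  out ∅∪∅=∅
  n17('bb'): parent n10 fail=0; on 'b' 0 → fail=10;  out {5}∪∅={5}
  n18('cd'): parent n1 fail=0; on 'd' 0 → fail=16;  out ∅∪{4}={4}
  n22('cb'): parent n1 fail=0; on 'b' 0 → fail=10;  out {7}∪∅={7}
  n3('cad'): parent n2 fail=6; on 'd' 6→0 → fail=16;  out ∅∪{4}={4}
  n8('aac'): parent n7 fail=6; on 'c' 6→0 → fail=1;  out ∅∪∅=∅
  n12('bdb'): parent n11 fail=16; on 'b' 16→0 → fail=10;  out {2}∪∅={2}
  n14('baa'): parent n13 fail=6; on 'a' 6 → fail=7;  out ∅∪∅=∅
  n19('cdc'): parent n18 fail=16; on 'c' 16→0 → fail=1;  out ∅∪∅=∅
  n4('cada'): parent n3 fail=16; on 'a' 16→0 → fail=6;  out ∅∪∅=∅
  n9('aacb'): parent n8 fail=1; on 'b' 1 → fail=22;  out {1}∪{7}={1,7}
  n15('baaa'): parent n14 fail=7; on 'a' 7→6 → fail=7;  out {3}∪∅={3}
  n20('cdcc'): parent n19 fail=1; on 'c' 1→0 → fail=1;  out ∅∪∅=∅
  n5('cadaa'): parent n4 fail=6; on 'a' 6 → fail=7;  out {0}∪∅={0}
  n21('cdccd'): parent n20 fail=1; on 'd' 1 → fail=18;  out {6}∪{4}={4,6}

Text stream:
i=0 'c': node 0→1
i=1 'd': node 1→18  → match P4@[1:1]
i=2 'c': node 18→19
i=3 'c': node 19→20
i=4 'd': node 20→21  → match P4@[4:4],P6@[0:4]
i=5 'c': node 21→19 (fail-walked)
i=6 'b': node 19→22 (fail-walked)  → match P7@[5:6]
i=7 'c': node 22→1 (fail-walked)
i=8 'b': node 1→22  → match P7@[7:8]
i=9 'd': node 22→11 (fail-walked)  → match P4@[9:9]
i=10 'b': node 11→12  → match P2@[8:10]
i=11 'd': node 12→11 (fail-walked)  → match P4@[11:11]
i=12 'a': node 11→6 (fail-walked)
i=13 'a': node 6→7
i=14 'c': node 7→8
i=15 'b': node 8→9  → match P1@[12:15],P7@[14:15]
i=16 'c': node 9→1 (fail-walked)
i=17 'b': node 1→22  → match P7@[16:17]
i=18 'c': node 22→1 (fail-walked)
i=19 'b': node 1→22  → match P7@[18:19]
i=20 'b': node 22→17 (fail-walked)  → match P5@[19:20]
i=21 'b': node 17→17 (fail-walked)  → match P5@[20:21]
i=22 'd': node 17→11 (fail-walked)  → match P4@[22:22]
i=23 'b': node 11→12  → match P2@[21:23]
i=24 'c': node 12→1 (fail-walked)
i=25 'b': node 1→22  → match P7@[24:25]
i=26 'b': node 22→17 (fail-walked)  → match P5@[25:26]
i=27 'b': node 17→17 (fail-walked)  → match P5@[26:27]
i=28 'c': node 17→1 (fail-walked)
i=29 'b': node 1→22  → match P7@[28:29]
i=30 'b': node 22→17 (fail-walked)  → match P5@[29:30]
i=31 'a': node 17→13 (fail-walked)
i=32 'a': node 13→14
i=33 'a': node 14→15  → match P3@[30:33]
i=34 'c': node 15→8 (fail-walked)
i=35 'b': node 8→9  → match P1@[32:35],P7@[34:35]
i=36 'c': node 9→1 (fail-walked)
i=37 'c': node 1→1 (fail-walked)
i=38 'd': node 1→18  → match P4@[38:38]
i=39 'd': node 18→16 (fail-walked)  → match P4@[39:39]
i=40 'a': node 16→6 (fail-walked)
i=41 'a': node 6→7
i=42 'c': node 7→8
i=43 'b': node 8→9  → match P1@[40:43],P7@[42:43]
i=44 'a': node 9→13 (fail-walked)
i=45 'a': node 13→14
i=46 'c': node 14→8 (fail-walked)
i=47 'b': node 8→9  → match P1@[44:47],P7@[46:47]
i=48 'a': node 9→13 (fail-walked)
i=49 'c': node 13→1 (fail-walked)
i=50 'b': node 1→22  → match P7@[49:50]
i=51 'b': node 22→17 (fail-walked)  → match P5@[50:51]
i=52 'd': node 17→11 (fail-walked)  → match P4@[52:52]
i=53 'c': node 11→1 (fail-walked)
i=54 'a': node 1→2
i=55 'c': node 2→1 (fail-walked)
i=56 'a': node 1→2
i=57 'd': node 2→3  → match P4@[57:57]
i=58 'a': node 3→4
i=59 'a': node 4→5  → match P0@[55:59]
i=60 'a': node 5→7 (fail-walked)
i=61 'd': node 7→16 (fail-walked)  → match P4@[61:61]
i=62 'a': node 16→6 (fail-walked)
i=63 'b': node 6→10 (fail-walked)
i=64 'b': node 10→17  → match P5@[63:64]
i=65 'b': node 17→17 (fail-walked)  → match P5@[64:65]
i=66 'c': node 17→1 (fail-walked)
i=67 'd': node 1→18  → match P4@[67:67]
i=68 'c': node 18→19
i=69 'c': node 19→20
i=70 'd': node 20→21  → match P4@[70:70],P6@[66:70]
i=71 'c': node 21→19 (fail-walked)

Matches: [[1,4],[4,4],[4,6],[6,7],[8,7],[9,4],[10,2],[11,4],[15,1],[15,7],[17,7],[19,7],[20,5],[21,5],[22,4],[23,2],[25,7],[26,5],[27,5],[29,7],[30,5],[33,3],[35,1],[35,7],[38,4],[39,4],[43,1],[43,7],[47,1],[47,7],[50,7],[51,5],[52,4],[57,4],[59,0],[61,4],[64,5],[65,5],[67,4],[70,4],[70,6]]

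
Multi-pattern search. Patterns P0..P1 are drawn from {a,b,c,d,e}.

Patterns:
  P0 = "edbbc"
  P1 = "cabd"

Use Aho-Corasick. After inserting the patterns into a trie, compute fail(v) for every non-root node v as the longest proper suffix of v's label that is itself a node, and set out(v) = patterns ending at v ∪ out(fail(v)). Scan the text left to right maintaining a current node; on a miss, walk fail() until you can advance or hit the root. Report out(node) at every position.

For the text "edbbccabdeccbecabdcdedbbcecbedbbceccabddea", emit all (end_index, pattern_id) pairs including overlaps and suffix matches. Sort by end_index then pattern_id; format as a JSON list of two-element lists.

Build:
Trie nodes:
  n0 'ε': c→6 e→1
  n1 'e': d→2
  n2 'ed': b→3
  n3 'edb': b→4
  n4 'edbb': c→5
  n5 'edbbc': ·  ←P0
  n6 'c': a→7
  n7 'ca': b→8
  n8 'cab': d→9
  n9 'cabd': ·  ←P1

Failure links (BFS by depth):
  fail(1) 'e': from fail(0)=0 chase 'e': 0 ⇒ 0;  out=∅∪out(0)=∅
  fail(6) 'c': from fail(0)=0 chase 'c': 0 ⇒ 0;  out=∅∪out(0)=∅
  fail(2) 'ed': from fail(1)=0 chase 'd': 0 ⇒ 0;  out=∅∪out(0)=∅
  fail(7) 'ca': from fail(6)=0 chase 'a': 0 ⇒ 0;  out=∅∪out(0)=∅
  fail(3) 'edb': from fail(2)=0 chase 'b': 0 ⇒ 0;  out=∅∪out(0)=∅
  fail(8) 'cab': from fail(7)=0 chase 'b': 0 ⇒ 0;  out=∅∪out(0)=∅
  fail(4) 'edbb': from fail(3)=0 chase 'b': 0 ⇒ 0;  out=∅∪out(0)=∅
  fail(9) 'cabd': from fail(8)=0 chase 'd': 0 ⇒ 0;  out={1}∪out(0)={1}
  fail(5) 'edbbc': from fail(4)=0 chase 'c': 0 ⇒ 6;  out={0}∪out(6)={0}

Scan:
[0] read 'e'  n0⇒n1
[1] read 'd'  n1⇒n2
[2] read 'b'  n2⇒n3
[3] read 'b'  n3⇒n4
[4] read 'c'  n4⇒n5  ** P0@[0:4]
[5] read 'c'  n5⇒n6 ·f
[6] read 'a'  n6⇒n7
[7] read 'b'  n7⇒n8
[8] read 'd'  n8⇒n9  ** P1@[5:8]
[9] read 'e'  n9⇒n1 ·f
[10] read 'c'  n1⇒n6 ·f
[11] read 'c'  n6⇒n6 ·f
[12] read 'b'  n6⇒n0 ·f
[13] read 'e'  n0⇒n1
[14] read 'c'  n1⇒n6 ·f
[15] read 'a'  n6⇒n7
[16] read 'b'  n7⇒n8
[17] read 'd'  n8⇒n9  ** P1@[14:17]
[18] read 'c'  n9⇒n6 ·f
[19] read 'd'  n6⇒n0 ·f
[20] read 'e'  n0⇒n1
[21] read 'd'  n1⇒n2
[22] read 'b'  n2⇒n3
[23] read 'b'  n3⇒n4
[24] read 'c'  n4⇒n5  ** P0@[20:24]
[25] read 'e'  n5⇒n1 ·f
[26] read 'c'  n1⇒n6 ·f
[27] read 'b'  n6⇒n0 ·f
[28] read 'e'  n0⇒n1
[29] read 'd'  n1⇒n2
[30] read 'b'  n2⇒n3
[31] read 'b'  n3⇒n4
[32] read 'c'  n4⇒n5  ** P0@[28:32]
[33] read 'e'  n5⇒n1 ·f
[34] read 'c'  n1⇒n6 ·f
[35] read 'c'  n6⇒n6 ·f
[36] read 'a'  n6⇒n7
[37] read 'b'  n7⇒n8
[38] read 'd'  n8⇒n9  ** P1@[35:38]
[39] read 'd'  n9⇒n0 ·f
[40] read 'e'  n0⇒n1
[41] read 'a'  n1⇒n0 ·f

Result: [[4,0],[8,1],[17,1],[24,0],[32,0],[38,1]]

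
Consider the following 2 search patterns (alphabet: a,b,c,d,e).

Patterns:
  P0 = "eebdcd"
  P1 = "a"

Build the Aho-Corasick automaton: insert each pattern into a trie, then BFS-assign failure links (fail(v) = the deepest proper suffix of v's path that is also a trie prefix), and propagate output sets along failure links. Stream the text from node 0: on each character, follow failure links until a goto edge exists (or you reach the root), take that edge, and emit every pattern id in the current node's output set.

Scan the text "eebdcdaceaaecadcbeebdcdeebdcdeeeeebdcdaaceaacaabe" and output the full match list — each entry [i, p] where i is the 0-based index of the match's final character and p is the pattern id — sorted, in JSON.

Construct AC machine:
Trie (insert patterns):
  0='ε' goto a→7 e→1
  1='e' goto e→2
  2='ee' goto b→3
  3='eeb' goto d→4
  4='eebd' goto c→5
  5='eebdc' goto d→6
  6='eebdcd' goto ·  [P0 ends]
  7='a' goto ·  [P1 ends]

Failure links (BFS by depth):
  n1('e'): parent n0 fail=0; on 'e' 0 → fail=0;  out ∅∪∅=∅
  n7('a'): parent n0 fail=0; on 'a' 0 → fail=0;  out {1}∪∅={1}
  n2('ee'): parent n1 fail=0; on 'e' 0 → fail=1;  out ∅∪∅=∅
  n3('eeb'): parent n2 fail=1; on 'b' 1→0 → fail=0;  out ∅∪∅=∅
  n4('eebd'): parent n3 fail=0; on 'd' 0 → fail=0;  out ∅∪∅=∅
  n5('eebdc'): parent n4 fail=0; on 'c' 0 → fail=0;  out ∅∪∅=∅
  n6('eebdcd'): parent n5 fail=0; on 'd' 0 → fail=0;  out {0}∪∅={0}

Scan:
pos 0 'e': at 1
pos 1 'e': at 2
pos 2 'b': at 3
pos 3 'd': at 4
pos 4 'c': at 5
pos 5 'd': at 6  → match P0@[0:5]
pos 6 'a': at 7 (via fail)  → match P1@[6:6]
pos 7 'c': at 0 (via fail)
pos 8 'e': at 1
pos 9 'a': at 7 (via fail)  → match P1@[9:9]
pos 10 'a': at 7 (via fail)  → match P1@[10:10]
pos 11 'e': at 1 (via fail)
pos 12 'c': at 0 (via fail)
pos 13 'a': at 7  → match P1@[13:13]
pos 14 'd': at 0 (via fail)
pos 15 'c': at 0
pos 16 'b': at 0
pos 17 'e': at 1
pos 18 'e': at 2
pos 19 'b': at 3
pos 20 'd': at 4
pos 21 'c': at 5
pos 22 'd': at 6  → match P0@[17:22]
pos 23 'e': at 1 (via fail)
pos 24 'e': at 2
pos 25 'b': at 3
pos 26 'd': at 4
pos 27 'c': at 5
pos 28 'd': at 6  → match P0@[23:28]
pos 29 'e': at 1 (via fail)
pos 30 'e': at 2
pos 31 'e': at 2 (via fail)
pos 32 'e': at 2 (via fail)
pos 33 'e': at 2 (via fail)
pos 34 'b': at 3
pos 35 'd': at 4
pos 36 'c': at 5
pos 37 'd': at 6  → match P0@[32:37]
pos 38 'a': at 7 (via fail)  → match P1@[38:38]
pos 39 'a': at 7 (via fail)  → match P1@[39:39]
pos 40 'c': at 0 (via fail)
pos 41 'e': at 1
pos 42 'a': at 7 (via fail)  → match P1@[42:42]
pos 43 'a': at 7 (via fail)  → match P1@[43:43]
pos 44 'c': at 0 (via fail)
pos 45 'a': at 7  → match P1@[45:45]
pos 46 'a': at 7 (via fail)  → match P1@[46:46]
pos 47 'b': at 0 (via fail)
pos 48 'e': at 1

All matches (sorted): [[5,0],[6,1],[9,1],[10,1],[13,1],[22,0],[28,0],[37,0],[38,1],[39,1],[42,1],[43,1],[45,1],[46,1]]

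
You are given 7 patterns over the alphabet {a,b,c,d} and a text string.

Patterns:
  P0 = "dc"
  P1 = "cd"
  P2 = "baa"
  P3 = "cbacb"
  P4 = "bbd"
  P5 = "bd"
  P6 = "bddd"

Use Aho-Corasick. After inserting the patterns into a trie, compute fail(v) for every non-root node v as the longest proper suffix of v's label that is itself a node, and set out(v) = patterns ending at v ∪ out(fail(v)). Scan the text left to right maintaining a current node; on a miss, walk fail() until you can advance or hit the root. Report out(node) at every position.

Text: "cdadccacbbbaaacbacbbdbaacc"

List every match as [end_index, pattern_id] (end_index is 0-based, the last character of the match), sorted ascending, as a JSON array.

Build automaton:
Trie nodes:
  n0 'ε': b→5 c→3 d→1
  n1 'd': c→2
  n2 'dc': ·  ←P0
  n3 'c': b→8 d→4
  n4 'cd': ·  ←P1
  n5 'b': a→6 b→12 d→14
  n6 'ba': a→7
  n7 'baa': ·  ←P2
  n8 'cb': a→9
  n9 'cba': c→10
  n10 'cbac': b→11
  n11 'cbacb': ·  ←P3
  n12 'bb': d→13
  n13 'bbd': ·  ←P4
  n14 'bd': d→15  ←P5
  n15 'bdd': d→16
  n16 'bddd': ·  ←P6

Failure links (BFS by depth):
  n1('d'): parent n0 fail=0; on 'd' 0 → fail=0;  out ∅∪∅=∅
  n3('c'): parent n0 fail=0; on 'c' 0 → fail=0;  out ∅∪∅=∅
  n5('b'): parent n0 fail=0; on 'b' 0 → fail=0;  out ∅∪∅=∅
  n2('dc'): parent n1 fail=0; on 'c' 0 → fail=3;  out {0}∪∅={0}
  n4('cd'): parent n3 fail=0; on 'd' 0 → fail=1;  out {1}∪∅={1}
  n6('ba'): parent n5 fail=0; on 'a' 0 → fail=0;  out ∅∪∅=∅
  n8('cb'): parent n3 fail=0; on 'b' 0 → fail=5;  out ∅∪∅=∅
  n12('bb'): parent n5 fail=0; on 'b' 0 → fail=5;  out ∅∪∅=∅
  n14('bd'): parent n5 fail=0; on 'd' 0 → fail=1;  out {5}∪∅={5}
  n7('baa'): parent n6 fail=0; on 'a' 0 → fail=0;  out {2}∪∅={2}
  n9('cba'): parent n8 fail=5; on 'a' 5 → fail=6;  out ∅∪∅=∅
  n13('bbd'): parent n12 fail=5; on 'd' 5 → fail=14;  out {4}∪{5}={4,5}
  n15('bdd'): parent n14 fail=1; on 'd' 1→0 → fail=1;  out ∅∪∅=∅
  n10('cbac'): parent n9 fail=6; on 'c' 6→0 → fail=3;  out ∅∪∅=∅
  n16('bddd'): parent n15 fail=1; on 'd' 1→0 → fail=1;  out {6}∪∅={6}
  n11('cbacb'): parent n10 fail=3; on 'b' 3 → fail=8;  out {3}∪∅={3}

Scan:
[0] read 'c'  n0⇒n3
[1] read 'd'  n3⇒n4  emit P1@[0:1]
[2] read 'a'  n4⇒n0 (fail-walked)
[3] read 'd'  n0⇒n1
[4] read 'c'  n1⇒n2  emit P0@[3:4]
[5] read 'c'  n2⇒n3 (fail-walked)
[6] read 'a'  n3⇒n0 (fail-walked)
[7] read 'c'  n0⇒n3
[8] read 'b'  n3⇒n8
[9] read 'b'  n8⇒n12 (fail-walked)
[10] read 'b'  n12⇒n12 (fail-walked)
[11] read 'a'  n12⇒n6 (fail-walked)
[12] read 'a'  n6⇒n7  emit P2@[10:12]
[13] read 'a'  n7⇒n0 (fail-walked)
[14] read 'c'  n0⇒n3
[15] read 'b'  n3⇒n8
[16] read 'a'  n8⇒n9
[17] read 'c'  n9⇒n10
[18] read 'b'  n10⇒n11  emit P3@[14:18]
[19] read 'b'  n11⇒n12 (fail-walked)
[20] read 'd'  n12⇒n13  emit P4@[18:20],P5@[19:20]
[21] read 'b'  n13⇒n5 (fail-walked)
[22] read 'a'  n5⇒n6
[23] read 'a'  n6⇒n7  emit P2@[21:23]
[24] read 'c'  n7⇒n3 (fail-walked)
[25] read 'c'  n3⇒n3 (fail-walked)

All matches (sorted): [[1,1],[4,0],[12,2],[18,3],[20,4],[20,5],[23,2]]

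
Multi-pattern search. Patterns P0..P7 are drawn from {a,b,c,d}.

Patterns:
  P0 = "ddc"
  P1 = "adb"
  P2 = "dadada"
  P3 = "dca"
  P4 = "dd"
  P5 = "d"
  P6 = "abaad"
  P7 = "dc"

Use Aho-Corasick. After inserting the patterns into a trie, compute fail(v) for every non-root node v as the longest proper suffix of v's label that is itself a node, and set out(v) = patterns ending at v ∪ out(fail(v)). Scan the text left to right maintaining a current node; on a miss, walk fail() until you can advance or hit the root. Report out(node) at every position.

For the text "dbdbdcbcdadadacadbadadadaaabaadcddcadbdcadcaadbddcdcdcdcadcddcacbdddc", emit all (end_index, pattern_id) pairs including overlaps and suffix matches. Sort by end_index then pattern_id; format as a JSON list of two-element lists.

Construct AC machine:
Trie (insert patterns):
  n0 'ε': a→4 d→1
  n1 'd': a→7 c→12 d→2  ←P5
  n2 'dd': c→3  ←P4
  n3 'ddc': ·  ←P0
  n4 'a': b→14 d→5
  n5 'ad': b→6
  n6 'adb': ·  ←P1
  n7 'da': d→8
  n8 'dad': a→9
  n9 'dada': d→10
  n10 'dadad': a→11
  n11 'dadada': ·  ←P2
  n12 'dc': a→13  ←P7
  n13 'dca': ·  ←P3
  n14 'ab': a→15
  n15 'aba': a→16
  n16 'abaa': d→17
  n17 'abaad': ·  ←P6

Failure links (BFS by depth):
  n1('d'): parent n0 fail=0; on 'd' 0 → fail=0;  out {5}∪∅={5}
  n4('a'): parent n0 fail=0; on 'a' 0 → fail=0;  out ∅∪∅=∅
  n2('dd'): parent n1 fail=0; on 'd' 0 → fail=1;  out {4}∪{5}={4,5}
  n5('ad'): parent n4 fail=0; on 'd' 0 → fail=1;  out ∅∪{5}={5}
  n7('da'): parent n1 fail=0; on 'a' 0 → fail=4;  out ∅∪∅=∅
  n12('dc'): parent n1 fail=0; on 'c' 0 → fail=0;  out {7}∪∅={7}
  n14('ab'): parent n4 fail=0; on 'b' 0 → fail=0;  out ∅∪∅=∅
  n3('ddc'): parent n2 fail=1; on 'c' 1 → fail=12;  out {0}∪{7}={0,7}
  n6('adb'): parent n5 fail=1; on 'b' 1→0 → fail=0;  out {1}∪∅={1}
  n8('dad'): parent n7 fail=4; on 'd' 4 → fail=5;  out ∅∪{5}={5}
  n13('dca'): parent n12 fail=0; on 'a' 0 → fail=4;  out {3}∪∅={3}
  n15('aba'): parent n14 fail=0; on 'a' 0 → fail=4;  out ∅∪∅=∅
  n9('dada'): parent n8 fail=5; on 'a' 5→1 → fail=7;  out ∅∪∅=∅
  n16('abaa'): parent n15 fail=4; on 'a' 4→0 → fail=4;  out ∅∪∅=∅
  n10('dadad'): parent n9 fail=7; on 'd' 7 → fail=8;  out ∅∪{5}={5}
  n17('abaad'): parent n16 fail=4; on 'd' 4 → fail=5;  out {6}∪{5}={5,6}
  n11('dadada'): parent n10 fail=8; on 'a' 8 → fail=9;  out {2}∪∅={2}

Text stream:
i=0 'd': node 0→1  → match P5@[0:0]
i=1 'b': node 1→0 (via fail)
i=2 'd': node 0→1  → match P5@[2:2]
i=3 'b': node 1→0 (via fail)
i=4 'd': node 0→1  → match P5@[4:4]
i=5 'c': node 1→12  → match P7@[4:5]
i=6 'b': node 12→0 (via fail)
i=7 'c': node 0→0
i=8 'd': node 0→1  → match P5@[8:8]
i=9 'a': node 1→7
i=10 'd': node 7→8  → match P5@[10:10]
i=11 'a': node 8→9
i=12 'd': node 9→10  → match P5@[12:12]
i=13 'a': node 10→11  → match P2@[8:13]
i=14 'c': node 11→0 (via fail)
i=15 'a': node 0→4
i=16 'd': node 4→5  → match P5@[16:16]
i=17 'b': node 5→6  → match P1@[15:17]
i=18 'a': node 6→4 (via fail)
i=19 'd': node 4→5  → match P5@[19:19]
i=20 'a': node 5→7 (via fail)
i=21 'd': node 7→8  → match P5@[21:21]
i=22 'a': node 8→9
i=23 'd': node 9→10  → match P5@[23:23]
i=24 'a': node 10→11  → match P2@[19:24]
i=25 'a': node 11→4 (via fail)
i=26 'a': node 4→4 (via fail)
i=27 'b': node 4→14
i=28 'a': node 14→15
i=29 'a': node 15→16
i=30 'd': node 16→17  → match P5@[30:30],P6@[26:30]
i=31 'c': node 17→12 (via fail)  → match P7@[30:31]
i=32 'd': node 12→1 (via fail)  → match P5@[32:32]
i=33 'd': node 1→2  → match P4@[32:33],P5@[33:33]
i=34 'c': node 2→3  → match P0@[32:34],P7@[33:34]
i=35 'a': node 3→13 (via fail)  → match P3@[33:35]
i=36 'd': node 13→5 (via fail)  → match P5@[36:36]
i=37 'b': node 5→6  → match P1@[35:37]
i=38 'd': node 6→1 (via fail)  → match P5@[38:38]
i=39 'c': node 1→12  → match P7@[38:39]
i=40 'a': node 12→13  → match P3@[38:40]
i=41 'd': node 13→5 (via fail)  → match P5@[41:41]
i=42 'c': node 5→12 (via fail)  → match P7@[41:42]
i=43 'a': node 12→13  → match P3@[41:43]
i=44 'a': node 13→4 (via fail)
i=45 'd': node 4→5  → match P5@[45:45]
i=46 'b': node 5→6  → match P1@[44:46]
i=47 'd': node 6→1 (via fail)  → match P5@[47:47]
i=48 'd': node 1→2  → match P4@[47:48],P5@[48:48]
i=49 'c': node 2→3  → match P0@[47:49],P7@[48:49]
i=50 'd': node 3→1 (via fail)  → match P5@[50:50]
i=51 'c': node 1→12  → match P7@[50:51]
i=52 'd': node 12→1 (via fail)  → match P5@[52:52]
i=53 'c': node 1→12  → match P7@[52:53]
i=54 'd': node 12→1 (via fail)  → match P5@[54:54]
i=55 'c': node 1→12  → match P7@[54:55]
i=56 'a': node 12→13  → match P3@[54:56]
i=57 'd': node 13→5 (via fail)  → match P5@[57:57]
i=58 'c': node 5→12 (via fail)  → match P7@[57:58]
i=59 'd': node 12→1 (via fail)  → match P5@[59:59]
i=60 'd': node 1→2  → match P4@[59:60],P5@[60:60]
i=61 'c': node 2→3  → match P0@[59:61],P7@[60:61]
i=62 'a': node 3→13 (via fail)  → match P3@[60:62]
i=63 'c': node 13→0 (via fail)
i=64 'b': node 0→0
i=65 'd': node 0→1  → match P5@[65:65]
i=66 'd': node 1→2  → match P4@[65:66],P5@[66:66]
i=67 'd': node 2→2 (via fail)  → match P4@[66:67],P5@[67:67]
i=68 'c': node 2→3  → match P0@[66:68],P7@[67:68]

Matches: [[0,5],[2,5],[4,5],[5,7],[8,5],[10,5],[12,5],[13,2],[16,5],[17,1],[19,5],[21,5],[23,5],[24,2],[30,5],[30,6],[31,7],[32,5],[33,4],[33,5],[34,0],[34,7],[35,3],[36,5],[37,1],[38,5],[39,7],[40,3],[41,5],[42,7],[43,3],[45,5],[46,1],[47,5],[48,4],[48,5],[49,0],[49,7],[50,5],[51,7],[52,5],[53,7],[54,5],[55,7],[56,3],[57,5],[58,7],[59,5],[60,4],[60,5],[61,0],[61,7],[62,3],[65,5],[66,4],[66,5],[67,4],[67,5],[68,0],[68,7]]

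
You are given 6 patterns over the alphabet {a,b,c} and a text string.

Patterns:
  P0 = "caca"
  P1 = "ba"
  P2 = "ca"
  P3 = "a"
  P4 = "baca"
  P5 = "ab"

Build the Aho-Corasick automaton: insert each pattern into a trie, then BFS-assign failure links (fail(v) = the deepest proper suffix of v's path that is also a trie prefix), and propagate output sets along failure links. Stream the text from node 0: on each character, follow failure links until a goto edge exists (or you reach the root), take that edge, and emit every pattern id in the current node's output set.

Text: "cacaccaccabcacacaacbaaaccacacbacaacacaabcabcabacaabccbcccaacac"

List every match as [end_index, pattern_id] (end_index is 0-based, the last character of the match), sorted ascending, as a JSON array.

Build:
Trie nodes:
  0='ε' goto a→7 b→5 c→1
  1='c' goto a→2
  2='ca' goto c→3  [P2 ends]
  3='cac' goto a→4
  4='caca' goto ·  [P0 ends]
  5='b' goto a→6
  6='ba' goto c→8  [P1 ends]
  7='a' goto b→10  [P3 ends]
  8='bac' goto a→9
  9='baca' goto ·  [P4 ends]
  10='ab' goto ·  [P5 ends]

BFS fail/out derivation:
  n1('c'): parent n0 fail=0; on 'c' 0 → fail=0;  out ∅∪∅=∅
  n5('b'): parent n0 fail=0; on 'b' 0 → fail=0;  out ∅∪∅=∅
  n7('a'): parent n0 fail=0; on 'a' 0 → fail=0;  out {3}∪∅={3}
  n2('ca'): parent n1 fail=0; on 'a' 0 → fail=7;  out {2}∪{3}={2,3}
  n6('ba'): parent n5 fail=0; on 'a' 0 → fail=7;  out {1}∪{3}={1,3}
  n10('ab'): parent n7 fail=0; on 'b' 0 → fail=5;  out {5}∪∅={5}
  n3('cac'): parent n2 fail=7; on 'c' 7→0 → fail=1;  out ∅∪∅=∅
  n8('bac'): parent n6 fail=7; on 'c' 7→0 → fail=1;  out ∅∪∅=∅
  n4('caca'): parent n3 fail=1; on 'a' 1 → fail=2;  out {0}∪{2,3}={0,2,3}
  n9('baca'): parent n8 fail=1; on 'a' 1 → fail=2;  out {4}∪{2,3}={2,3,4}

Text stream:
i=0 'c': node 0→1
i=1 'a': node 1→2  emit P2@[0:1],P3@[1:1]
i=2 'c': node 2→3
i=3 'a': node 3→4  emit P0@[0:3],P2@[2:3],P3@[3:3]
i=4 'c': node 4→3 (fail-walked)
i=5 'c': node 3→1 (fail-walked)
i=6 'a': node 1→2  emit P2@[5:6],P3@[6:6]
i=7 'c': node 2→3
i=8 'c': node 3→1 (fail-walked)
i=9 'a': node 1→2  emit P2@[8:9],P3@[9:9]
i=10 'b': node 2→10 (fail-walked)  emit P5@[9:10]
i=11 'c': node 10→1 (fail-walked)
i=12 'a': node 1→2  emit P2@[11:12],P3@[12:12]
i=13 'c': node 2→3
i=14 'a': node 3→4  emit P0@[11:14],P2@[13:14],P3@[14:14]
i=15 'c': node 4→3 (fail-walked)
i=16 'a': node 3→4  emit P0@[13:16],P2@[15:16],P3@[16:16]
i=17 'a': node 4→7 (fail-walked)  emit P3@[17:17]
i=18 'c': node 7→1 (fail-walked)
i=19 'b': node 1→5 (fail-walked)
i=20 'a': node 5→6  emit P1@[19:20],P3@[20:20]
i=21 'a': node 6→7 (fail-walked)  emit P3@[21:21]
i=22 'a': node 7→7 (fail-walked)  emit P3@[22:22]
i=23 'c': node 7→1 (fail-walked)
i=24 'c': node 1→1 (fail-walked)
i=25 'a': node 1→2  emit P2@[24:25],P3@[25:25]
i=26 'c': node 2→3
i=27 'a': node 3→4  emit P0@[24:27],P2@[26:27],P3@[27:27]
i=28 'c': node 4→3 (fail-walked)
i=29 'b': node 3→5 (fail-walked)
i=30 'a': node 5→6  emit P1@[29:30],P3@[30:30]
i=31 'c': node 6→8
i=32 'a': node 8→9  emit P2@[31:32],P3@[32:32],P4@[29:32]
i=33 'a': node 9→7 (fail-walked)  emit P3@[33:33]
i=34 'c': node 7→1 (fail-walked)
i=35 'a': node 1→2  emit P2@[34:35],P3@[35:35]
i=36 'c': node 2→3
i=37 'a': node 3→4  emit P0@[34:37],P2@[36:37],P3@[37:37]
i=38 'a': node 4→7 (fail-walked)  emit P3@[38:38]
i=39 'b': node 7→10  emit P5@[38:39]
i=40 'c': node 10→1 (fail-walked)
i=41 'a': node 1→2  emit P2@[40:41],P3@[41:41]
i=42 'b': node 2→10 (fail-walked)  emit P5@[41:42]
i=43 'c': node 10→1 (fail-walked)
i=44 'a': node 1→2  emit P2@[43:44],P3@[44:44]
i=45 'b': node 2→10 (fail-walked)  emit P5@[44:45]
i=46 'a': node 10→6 (fail-walked)  emit P1@[45:46],P3@[46:46]
i=47 'c': node 6→8
i=48 'a': node 8→9  emit P2@[47:48],P3@[48:48],P4@[45:48]
i=49 'a': node 9→7 (fail-walked)  emit P3@[49:49]
i=50 'b': node 7→10  emit P5@[49:50]
i=51 'c': node 10→1 (fail-walked)
i=52 'c': node 1→1 (fail-walked)
i=53 'b': node 1→5 (fail-walked)
i=54 'c': node 5→1 (fail-walked)
i=55 'c': node 1→1 (fail-walked)
i=56 'c': node 1→1 (fail-walked)
i=57 'a': node 1→2  emit P2@[56:57],P3@[57:57]
i=58 'a': node 2→7 (fail-walked)  emit P3@[58:58]
i=59 'c': node 7→1 (fail-walked)
i=60 'a': node 1→2  emit P2@[59:60],P3@[60:60]
i=61 'c': node 2→3

Matches: [[1,2],[1,3],[3,0],[3,2],[3,3],[6,2],[6,3],[9,2],[9,3],[10,5],[12,2],[12,3],[14,0],[14,2],[14,3],[16,0],[16,2],[16,3],[17,3],[20,1],[20,3],[21,3],[22,3],[25,2],[25,3],[27,0],[27,2],[27,3],[30,1],[30,3],[32,2],[32,3],[32,4],[33,3],[35,2],[35,3],[37,0],[37,2],[37,3],[38,3],[39,5],[41,2],[41,3],[42,5],[44,2],[44,3],[45,5],[46,1],[46,3],[48,2],[48,3],[48,4],[49,3],[50,5],[57,2],[57,3],[58,3],[60,2],[60,3]]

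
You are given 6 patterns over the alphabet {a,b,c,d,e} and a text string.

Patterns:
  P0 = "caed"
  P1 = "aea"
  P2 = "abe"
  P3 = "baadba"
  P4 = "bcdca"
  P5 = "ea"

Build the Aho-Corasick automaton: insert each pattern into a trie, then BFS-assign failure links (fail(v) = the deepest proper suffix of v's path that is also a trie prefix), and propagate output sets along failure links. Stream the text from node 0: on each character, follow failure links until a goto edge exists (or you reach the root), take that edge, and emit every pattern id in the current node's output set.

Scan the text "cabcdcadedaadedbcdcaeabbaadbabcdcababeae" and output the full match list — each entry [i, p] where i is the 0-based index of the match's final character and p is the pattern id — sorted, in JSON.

Build:
Trie nodes:
  n0 'ε': a→5 b→10 c→1 e→20
  n1 'c': a→2
  n2 'ca': e→3
  n3 'cae': d→4
  n4 'caed': ·  [P0 ends]
  n5 'a': b→8 e→6
  n6 'ae': a→7
  n7 'aea': ·  [P1 ends]
  n8 'ab': e→9
  n9 'abe': ·  [P2 ends]
  n10 'b': a→11 c→16
  n11 'ba': a→12
  n12 'baa': d→13
  n13 'baad': b→14
  n14 'baadb': a→15
  n15 'baadba': ·  [P3 ends]
  n16 'bc': d→17
  n17 'bcd': c→18
  n18 'bcdc': a→19
  n19 'bcdca': ·  [P4 ends]
  n20 'e': a→21
  n21 'ea': ·  [P5 ends]

BFS fail/out derivation:
  n1('c'): parent n0 fail=0; on 'c' 0 → fail=0;  out ∅∪∅=∅
  n5('a'): parent n0 fail=0; on 'a' 0 → fail=0;  out ∅∪∅=∅
  n10('b'): parent n0 fail=0; on 'b' 0 → fail=0;  out ∅∪∅=∅
  n20('e'): parent n0 fail=0; on 'e' 0 → fail=0;  out ∅∪∅=∅
  n2('ca'): parent n1 fail=0; on 'a' 0 → fail=5;  out ∅∪∅=∅
  n6('ae'): parent n5 fail=0; on 'e' 0 → fail=20;  out ∅∪∅=∅
  n8('ab'): parent n5 fail=0; on 'b' 0 → fail=10;  out ∅∪∅=∅
  n11('ba'): parent n10 fail=0; on 'a' 0 → fail=5;  out ∅∪∅=∅
  n16('bc'): parent n10 fail=0; on 'c' 0 → fail=1;  out ∅∪∅=∅
  n21('ea'): parent n20 fail=0; on 'a' 0 → fail=5;  out {5}∪∅={5}
  n3('cae'): parent n2 fail=5; on 'e' 5 → fail=6;  out ∅∪∅=∅
  n7('aea'): parent n6 fail=20; on 'a' 20 → fail=21;  out {1}∪{5}={1,5}
  n9('abe'): parent n8 fail=10; on 'e' 10→0 → fail=20;  out {2}∪∅={2}
  n12('baa'): parent n11 fail=5; on 'a' 5→0 → fail=5;  out ∅∪∅=∅
  n17('bcd'): parent n16 fail=1; on 'd' 1→0 → fail=0;  out ∅∪∅=∅
  n4('caed'): parent n3 fail=6; on 'd' 6→20→0 → fail=0;  out {0}∪∅={0}
  n13('baad'): parent n12 fail=5; on 'd' 5→0 → fail=0;  out ∅∪∅=∅
  n18('bcdc'): parent n17 fail=0; on 'c' 0 → fail=1;  out ∅∪∅=∅
  n14('baadb'): parent n13 fail=0; on 'b' 0 → fail=10;  out ∅∪∅=∅
  n19('bcdca'): parent n18 fail=1; on 'a' 1 → fail=2;  out {4}∪∅={4}
  n15('baadba'): parent n14 fail=10; on 'a' 10 → fail=11;  out {3}∪∅={3}

Text stream:
i=0 'c': node 0→1
i=1 'a': node 1→2
i=2 'b': node 2→8 (fail-walked)
i=3 'c': node 8→16 (fail-walked)
i=4 'd': node 16→17
i=5 'c': node 17→18
i=6 'a': node 18→19  emit P4@[2:6]
i=7 'd': node 19→0 (fail-walked)
i=8 'e': node 0→20
i=9 'd': node 20→0 (fail-walked)
i=10 'a': node 0→5
i=11 'a': node 5→5 (fail-walked)
i=12 'd': node 5→0 (fail-walked)
i=13 'e': node 0→20
i=14 'd': node 20→0 (fail-walked)
i=15 'b': node 0→10
i=16 'c': node 10→16
i=17 'd': node 16→17
i=18 'c': node 17→18
i=19 'a': node 18→19  emit P4@[15:19]
i=20 'e': node 19→3 (fail-walked)
i=21 'a': node 3→7 (fail-walked)  emit P1@[19:21],P5@[20:21]
i=22 'b': node 7→8 (fail-walked)
i=23 'b': node 8→10 (fail-walked)
i=24 'a': node 10→11
i=25 'a': node 11→12
i=26 'd': node 12→13
i=27 'b': node 13→14
i=28 'a': node 14→15  emit P3@[23:28]
i=29 'b': node 15→8 (fail-walked)
i=30 'c': node 8→16 (fail-walked)
i=31 'd': node 16→17
i=32 'c': node 17→18
i=33 'a': node 18→19  emit P4@[29:33]
i=34 'b': node 19→8 (fail-walked)
i=35 'a': node 8→11 (fail-walked)
i=36 'b': node 11→8 (fail-walked)
i=37 'e': node 8→9  emit P2@[35:37]
i=38 'a': node 9→21 (fail-walked)  emit P5@[37:38]
i=39 'e': node 21→6 (fail-walked)

Result: [[6,4],[19,4],[21,1],[21,5],[28,3],[33,4],[37,2],[38,5]]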